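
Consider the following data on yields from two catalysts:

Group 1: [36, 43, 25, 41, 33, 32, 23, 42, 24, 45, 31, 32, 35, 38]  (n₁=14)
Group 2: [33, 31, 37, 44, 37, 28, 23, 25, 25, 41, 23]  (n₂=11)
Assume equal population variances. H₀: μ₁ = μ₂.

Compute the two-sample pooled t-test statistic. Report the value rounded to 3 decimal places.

x̄₁=34.286, s₁=7.097, n₁=14
x̄₂=31.545, s₂=7.421, n₂=11
s_p² = [13·7.097² + 10·7.421²]/23 = 52.4167
SE = √(s_p²·(1/14+1/11)) = 2.9171
t = (34.286−31.545)/2.9171 = 0.9394
df = 23

test statistic = 0.939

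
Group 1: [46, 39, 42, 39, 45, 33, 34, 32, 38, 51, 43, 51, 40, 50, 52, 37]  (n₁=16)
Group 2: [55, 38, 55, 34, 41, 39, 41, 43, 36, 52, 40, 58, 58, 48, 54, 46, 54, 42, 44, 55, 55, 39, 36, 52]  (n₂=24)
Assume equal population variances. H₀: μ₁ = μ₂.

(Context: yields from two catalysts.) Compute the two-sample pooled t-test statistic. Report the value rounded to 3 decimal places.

test statistic = -1.862

x̄₁=42.000, s₁=6.633, n₁=16
x̄₂=46.458, s₂=7.890, n₂=24
s_p² = [15·6.633² + 23·7.890²]/38 = 55.0515
SE = √(s_p²·(1/16+1/24)) = 2.3947
t = (42.000−46.458)/2.3947 = -1.8618
df = 38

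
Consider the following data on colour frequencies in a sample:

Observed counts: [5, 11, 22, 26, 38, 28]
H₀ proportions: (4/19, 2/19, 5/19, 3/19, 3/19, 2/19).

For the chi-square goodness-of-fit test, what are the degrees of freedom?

df = k − 1 = 6 − 1 = 5

degrees of freedom = 5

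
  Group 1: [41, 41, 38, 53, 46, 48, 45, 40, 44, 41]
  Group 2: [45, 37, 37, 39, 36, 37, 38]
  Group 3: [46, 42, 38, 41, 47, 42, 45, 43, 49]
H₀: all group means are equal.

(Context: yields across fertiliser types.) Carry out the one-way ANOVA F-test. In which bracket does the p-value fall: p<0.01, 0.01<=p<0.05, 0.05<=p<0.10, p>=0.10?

p-value bracket: 0.01<=p<0.05

Group means [43.70, 38.43, 43.67], grand mean 42.269
SSB = Σnᵢ(x̄ᵢ−x̄)² = 141.301; SSW = ΣΣ(x−x̄ᵢ)² = 327.814
MSB = 141.301/2 = 70.6505; MSW = 327.814/23 = 14.2528
F = MSB/MSW = 4.9570
df = (2, 23)
p-value (upper-tail) = 0.01622
→ bracket: 0.01<=p<0.05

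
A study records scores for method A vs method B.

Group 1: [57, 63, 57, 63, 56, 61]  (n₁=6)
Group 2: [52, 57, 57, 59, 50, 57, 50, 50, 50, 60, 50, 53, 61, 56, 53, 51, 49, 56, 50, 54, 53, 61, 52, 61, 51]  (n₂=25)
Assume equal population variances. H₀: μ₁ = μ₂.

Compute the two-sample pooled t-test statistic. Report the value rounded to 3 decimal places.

test statistic = 3.024

x̄₁=59.500, s₁=3.209, n₁=6
x̄₂=54.120, s₂=4.045, n₂=25
s_p² = [5·3.209² + 24·4.045²]/29 = 15.3152
SE = √(s_p²·(1/6+1/25)) = 1.7791
t = (59.500−54.120)/1.7791 = 3.0240
df = 29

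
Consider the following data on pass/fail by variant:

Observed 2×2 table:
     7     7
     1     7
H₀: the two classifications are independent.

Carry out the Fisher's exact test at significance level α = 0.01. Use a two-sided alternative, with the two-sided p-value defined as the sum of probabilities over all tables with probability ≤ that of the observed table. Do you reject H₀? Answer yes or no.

reject H₀: no

Margins: r₁=14, r₂=8, c₁=8, c₂=14, n=22
p_obs = C(14,7)·C(8,1)/C(22,8); sum pmf over tables with pmf ≤ p_obs
p-value (two-sided) = 0.16732
At α=0.01: p ≥ α → fail to reject H₀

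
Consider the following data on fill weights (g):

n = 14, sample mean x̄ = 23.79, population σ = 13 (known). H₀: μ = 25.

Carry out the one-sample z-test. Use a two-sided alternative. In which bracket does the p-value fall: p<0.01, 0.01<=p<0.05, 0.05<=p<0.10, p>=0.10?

p-value bracket: p>=0.10

SE = σ/√n = 13/√14 = 3.4744
z = (x̄−μ₀)/SE = (23.79−25)/3.4744 = -0.3483
p-value (two-sided) = 0.72764
→ bracket: p>=0.10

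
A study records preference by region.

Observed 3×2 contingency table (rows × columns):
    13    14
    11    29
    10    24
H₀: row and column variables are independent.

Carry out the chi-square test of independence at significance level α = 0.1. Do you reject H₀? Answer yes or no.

Row totals [27, 40, 34], col totals [34, 67], n=101
χ² = (13−9.09)²/9.09 + (14−17.91)²/17.91 + (11−13.47)²/13.47 + (29−26.53)²/26.53 + (10−11.45)²/11.45 + (24−22.55)²/22.55 = 3.4924
df = 2
p-value (upper-tail) = 0.17444
At α=0.1: p ≥ α → fail to reject H₀

reject H₀: no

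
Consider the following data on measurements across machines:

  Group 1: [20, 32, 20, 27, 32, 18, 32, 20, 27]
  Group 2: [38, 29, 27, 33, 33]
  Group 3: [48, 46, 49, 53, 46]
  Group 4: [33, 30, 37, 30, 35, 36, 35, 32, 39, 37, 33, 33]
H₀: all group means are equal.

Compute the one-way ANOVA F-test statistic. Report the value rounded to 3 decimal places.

test statistic = 33.006

Group means [25.33, 32.00, 48.40, 34.17], grand mean 33.548
SSB = Σnᵢ(x̄ᵢ−x̄)² = 1726.811; SSW = ΣΣ(x−x̄ᵢ)² = 470.867
MSB = 1726.811/3 = 575.6036; MSW = 470.867/27 = 17.4395
F = MSB/MSW = 33.0057
df = (3, 27)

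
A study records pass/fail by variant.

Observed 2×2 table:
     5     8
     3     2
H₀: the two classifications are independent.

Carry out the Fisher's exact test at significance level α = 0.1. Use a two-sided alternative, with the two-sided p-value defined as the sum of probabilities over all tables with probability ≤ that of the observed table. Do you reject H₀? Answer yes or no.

Margins: r₁=13, r₂=5, c₁=8, c₂=10, n=18
p_obs = C(13,5)·C(5,3)/C(18,8); sum pmf over tables with pmf ≤ p_obs
p-value (two-sided) = 0.60784
At α=0.1: p ≥ α → fail to reject H₀

reject H₀: no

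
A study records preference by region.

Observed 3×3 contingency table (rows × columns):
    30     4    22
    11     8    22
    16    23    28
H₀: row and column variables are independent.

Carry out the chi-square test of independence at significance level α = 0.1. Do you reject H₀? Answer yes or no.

Row totals [56, 41, 67], col totals [57, 35, 72], n=164
χ² = (30−19.46)²/19.46 + (4−11.95)²/11.95 + (22−24.59)²/24.59 + (11−14.25)²/14.25 + (8−8.75)²/8.75 + (22−18.00)²/18.00 + (16−23.29)²/23.29 + (23−14.30)²/14.30 + (28−29.41)²/29.41 = 20.6033
df = 4
p-value (upper-tail) = 0.00038
At α=0.1: p < α → reject H₀

reject H₀: yes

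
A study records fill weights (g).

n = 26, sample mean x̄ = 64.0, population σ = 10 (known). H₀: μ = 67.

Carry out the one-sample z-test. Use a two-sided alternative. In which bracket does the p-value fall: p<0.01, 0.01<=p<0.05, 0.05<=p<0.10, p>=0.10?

p-value bracket: p>=0.10

SE = σ/√n = 10/√26 = 1.9612
z = (x̄−μ₀)/SE = (64.0−67)/1.9612 = -1.5297
p-value (two-sided) = 0.12609
→ bracket: p>=0.10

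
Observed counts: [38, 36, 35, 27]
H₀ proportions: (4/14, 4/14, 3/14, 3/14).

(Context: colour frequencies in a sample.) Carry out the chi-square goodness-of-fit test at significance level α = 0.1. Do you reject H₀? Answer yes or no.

n = 136; E_i = n·p_i = [38.86, 38.86, 29.14, 29.14]
χ² = (38−38.86)²/38.86 + (36−38.86)²/38.86 + (35−29.14)²/29.14 + (27−29.14)²/29.14 = 1.5637
df = 3
p-value (upper-tail) = 0.66764
At α=0.1: p ≥ α → fail to reject H₀

reject H₀: no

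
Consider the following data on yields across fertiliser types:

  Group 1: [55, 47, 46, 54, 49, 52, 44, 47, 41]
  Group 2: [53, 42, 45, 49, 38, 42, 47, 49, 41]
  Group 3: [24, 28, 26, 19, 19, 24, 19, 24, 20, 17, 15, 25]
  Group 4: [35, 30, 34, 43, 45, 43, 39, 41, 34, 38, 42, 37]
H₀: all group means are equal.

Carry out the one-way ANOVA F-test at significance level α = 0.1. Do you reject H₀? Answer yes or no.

reject H₀: yes

Group means [48.33, 45.11, 21.67, 38.42], grand mean 37.190
SSB = Σnᵢ(x̄ᵢ−x̄)² = 4592.004; SSW = ΣΣ(x−x̄ᵢ)² = 760.472
MSB = 4592.004/3 = 1530.6680; MSW = 760.472/38 = 20.0124
F = MSB/MSW = 76.4859
df = (3, 38)
p-value (upper-tail) = 0.00000
At α=0.1: p < α → reject H₀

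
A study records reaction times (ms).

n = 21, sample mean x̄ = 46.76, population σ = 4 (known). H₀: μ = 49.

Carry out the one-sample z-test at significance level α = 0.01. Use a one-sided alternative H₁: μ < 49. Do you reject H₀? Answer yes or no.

SE = σ/√n = 4/√21 = 0.8729
z = (x̄−μ₀)/SE = (46.76−49)/0.8729 = -2.5662
p-value (one-sided, H₁ less) = 0.00514
At α=0.01: p < α → reject H₀

reject H₀: yes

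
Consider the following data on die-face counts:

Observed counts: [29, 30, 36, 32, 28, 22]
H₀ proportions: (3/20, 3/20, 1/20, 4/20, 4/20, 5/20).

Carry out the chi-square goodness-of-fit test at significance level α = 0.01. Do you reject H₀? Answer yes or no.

reject H₀: yes

n = 177; E_i = n·p_i = [26.55, 26.55, 8.85, 35.40, 35.40, 44.25]
χ² = (29−26.55)²/26.55 + (30−26.55)²/26.55 + (36−8.85)²/8.85 + (32−35.40)²/35.40 + (28−35.40)²/35.40 + (22−44.25)²/44.25 = 97.0264
df = 5
p-value (upper-tail) = 0.00000
At α=0.01: p < α → reject H₀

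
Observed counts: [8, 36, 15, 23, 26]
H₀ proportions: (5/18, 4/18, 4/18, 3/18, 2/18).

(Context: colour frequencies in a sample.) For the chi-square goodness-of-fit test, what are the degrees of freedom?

df = k − 1 = 5 − 1 = 4

degrees of freedom = 4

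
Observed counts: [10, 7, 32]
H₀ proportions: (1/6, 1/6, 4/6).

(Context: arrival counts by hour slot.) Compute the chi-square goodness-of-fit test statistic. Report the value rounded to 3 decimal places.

n = 49; E_i = n·p_i = [8.17, 8.17, 32.67]
χ² = (10−8.17)²/8.17 + (7−8.17)²/8.17 + (32−32.67)²/32.67 = 0.5918
df = 2

test statistic = 0.592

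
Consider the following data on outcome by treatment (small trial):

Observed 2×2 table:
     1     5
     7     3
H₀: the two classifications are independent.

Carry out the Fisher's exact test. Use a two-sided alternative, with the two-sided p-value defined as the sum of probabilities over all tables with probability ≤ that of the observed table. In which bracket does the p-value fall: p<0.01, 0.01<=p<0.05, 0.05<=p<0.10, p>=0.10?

Margins: r₁=6, r₂=10, c₁=8, c₂=8, n=16
p_obs = C(6,1)·C(10,7)/C(16,8); sum pmf over tables with pmf ≤ p_obs
p-value (two-sided) = 0.11888
→ bracket: p>=0.10

p-value bracket: p>=0.10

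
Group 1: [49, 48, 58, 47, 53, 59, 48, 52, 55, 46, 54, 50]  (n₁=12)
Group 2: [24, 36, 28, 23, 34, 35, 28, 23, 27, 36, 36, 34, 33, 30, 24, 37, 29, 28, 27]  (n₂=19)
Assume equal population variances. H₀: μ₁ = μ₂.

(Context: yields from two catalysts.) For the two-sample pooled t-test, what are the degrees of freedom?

degrees of freedom = 29

df = n₁ + n₂ − 2 = 12 + 19 − 2 = 29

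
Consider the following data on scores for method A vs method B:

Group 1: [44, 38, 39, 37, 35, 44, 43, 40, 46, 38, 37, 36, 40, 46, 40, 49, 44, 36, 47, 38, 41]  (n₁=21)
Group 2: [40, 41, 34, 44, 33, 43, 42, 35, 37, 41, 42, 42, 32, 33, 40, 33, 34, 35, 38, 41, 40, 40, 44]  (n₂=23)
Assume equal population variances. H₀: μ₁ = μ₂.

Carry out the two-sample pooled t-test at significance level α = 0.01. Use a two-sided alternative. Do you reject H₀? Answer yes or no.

reject H₀: no

x̄₁=40.857, s₁=4.078, n₁=21
x̄₂=38.435, s₂=3.964, n₂=23
s_p² = [20·4.078² + 22·3.964²]/42 = 16.1482
SE = √(s_p²·(1/21+1/23)) = 1.2129
t = (40.857−38.435)/1.2129 = 1.9972
df = 42
p-value (two-sided) = 0.05231
At α=0.01: p ≥ α → fail to reject H₀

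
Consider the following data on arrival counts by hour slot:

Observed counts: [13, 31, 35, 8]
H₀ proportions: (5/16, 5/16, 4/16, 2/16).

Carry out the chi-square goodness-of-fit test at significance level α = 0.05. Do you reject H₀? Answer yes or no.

n = 87; E_i = n·p_i = [27.19, 27.19, 21.75, 10.88]
χ² = (13−27.19)²/27.19 + (31−27.19)²/27.19 + (35−21.75)²/21.75 + (8−10.88)²/10.88 = 16.7701
df = 3
p-value (upper-tail) = 0.00079
At α=0.05: p < α → reject H₀

reject H₀: yes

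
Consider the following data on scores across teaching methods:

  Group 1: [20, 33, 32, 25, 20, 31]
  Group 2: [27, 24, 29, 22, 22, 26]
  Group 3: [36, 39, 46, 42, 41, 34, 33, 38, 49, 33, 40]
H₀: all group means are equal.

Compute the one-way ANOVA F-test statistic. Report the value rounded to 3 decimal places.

Group means [26.83, 25.00, 39.18], grand mean 32.261
SSB = Σnᵢ(x̄ᵢ−x̄)² = 1019.965; SSW = ΣΣ(x−x̄ᵢ)² = 488.470
MSB = 1019.965/2 = 509.9825; MSW = 488.470/20 = 24.4235
F = MSB/MSW = 20.8808
df = (2, 20)

test statistic = 20.881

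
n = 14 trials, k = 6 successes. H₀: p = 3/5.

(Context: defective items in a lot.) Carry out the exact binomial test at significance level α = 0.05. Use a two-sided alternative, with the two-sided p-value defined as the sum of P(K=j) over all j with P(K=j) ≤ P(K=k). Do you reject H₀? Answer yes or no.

Exact binomial: n=14, k=6, p₀=3/5=0.6000
P(X=j) = C(n,j)·p₀^j·(1−p₀)^(n−j); p = Σ P(X=j) over j with P(X=j) ≤ P(X=6)
p-value (two-sided) = 0.27445
At α=0.05: p ≥ α → fail to reject H₀

reject H₀: no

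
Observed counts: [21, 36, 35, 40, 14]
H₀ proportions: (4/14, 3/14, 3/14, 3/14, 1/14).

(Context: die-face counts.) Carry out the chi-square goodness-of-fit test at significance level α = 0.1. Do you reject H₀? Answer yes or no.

reject H₀: yes

n = 146; E_i = n·p_i = [41.71, 31.29, 31.29, 31.29, 10.43]
χ² = (21−41.71)²/41.71 + (36−31.29)²/31.29 + (35−31.29)²/31.29 + (40−31.29)²/31.29 + (14−10.43)²/10.43 = 15.0879
df = 4
p-value (upper-tail) = 0.00452
At α=0.1: p < α → reject H₀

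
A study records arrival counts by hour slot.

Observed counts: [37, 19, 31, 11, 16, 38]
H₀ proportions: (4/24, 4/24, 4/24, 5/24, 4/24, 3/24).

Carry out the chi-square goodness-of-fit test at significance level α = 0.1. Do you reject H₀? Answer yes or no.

n = 152; E_i = n·p_i = [25.33, 25.33, 25.33, 31.67, 25.33, 19.00]
χ² = (37−25.33)²/25.33 + (19−25.33)²/25.33 + (31−25.33)²/25.33 + (11−31.67)²/31.67 + (16−25.33)²/25.33 + (38−19.00)²/19.00 = 44.1500
df = 5
p-value (upper-tail) = 0.00000
At α=0.1: p < α → reject H₀

reject H₀: yes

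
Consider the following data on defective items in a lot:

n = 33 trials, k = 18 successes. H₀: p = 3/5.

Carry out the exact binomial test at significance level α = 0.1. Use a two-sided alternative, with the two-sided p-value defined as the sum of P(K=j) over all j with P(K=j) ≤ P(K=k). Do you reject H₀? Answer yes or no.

Exact binomial: n=33, k=18, p₀=3/5=0.6000
P(X=j) = C(n,j)·p₀^j·(1−p₀)^(n−j); p = Σ P(X=j) over j with P(X=j) ≤ P(X=18)
p-value (two-sided) = 0.59484
At α=0.1: p ≥ α → fail to reject H₀

reject H₀: no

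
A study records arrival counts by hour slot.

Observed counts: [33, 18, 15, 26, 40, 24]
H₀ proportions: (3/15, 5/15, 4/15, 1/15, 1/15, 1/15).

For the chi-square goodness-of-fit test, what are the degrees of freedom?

df = k − 1 = 6 − 1 = 5

degrees of freedom = 5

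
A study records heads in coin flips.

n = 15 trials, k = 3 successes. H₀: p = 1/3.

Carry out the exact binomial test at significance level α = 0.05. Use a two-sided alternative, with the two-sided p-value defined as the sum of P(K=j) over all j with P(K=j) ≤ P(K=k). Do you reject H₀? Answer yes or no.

Exact binomial: n=15, k=3, p₀=1/3=0.3333
P(X=j) = C(n,j)·p₀^j·(1−p₀)^(n−j); p = Σ P(X=j) over j with P(X=j) ≤ P(X=3)
p-value (two-sided) = 0.41228
At α=0.05: p ≥ α → fail to reject H₀

reject H₀: no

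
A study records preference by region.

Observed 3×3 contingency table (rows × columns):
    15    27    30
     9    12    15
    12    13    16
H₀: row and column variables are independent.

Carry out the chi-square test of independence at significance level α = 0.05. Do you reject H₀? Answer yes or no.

reject H₀: no

Row totals [72, 36, 41], col totals [36, 52, 61], n=149
χ² = (15−17.40)²/17.40 + (27−25.13)²/25.13 + (30−29.48)²/29.48 + (9−8.70)²/8.70 + (12−12.56)²/12.56 + (15−14.74)²/14.74 + (12−9.91)²/9.91 + (13−14.31)²/14.31 + (16−16.79)²/16.79 = 1.1183
df = 4
p-value (upper-tail) = 0.89135
At α=0.05: p ≥ α → fail to reject H₀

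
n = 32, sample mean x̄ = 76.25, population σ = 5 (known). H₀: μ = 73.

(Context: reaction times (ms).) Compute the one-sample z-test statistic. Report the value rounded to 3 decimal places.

SE = σ/√n = 5/√32 = 0.8839
z = (x̄−μ₀)/SE = (76.25−73)/0.8839 = 3.6770

test statistic = 3.677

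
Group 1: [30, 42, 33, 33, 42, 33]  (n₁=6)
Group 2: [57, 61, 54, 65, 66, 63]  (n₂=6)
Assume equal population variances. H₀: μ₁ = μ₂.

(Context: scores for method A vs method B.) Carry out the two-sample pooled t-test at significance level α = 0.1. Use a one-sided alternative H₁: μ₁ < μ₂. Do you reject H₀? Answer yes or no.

x̄₁=35.500, s₁=5.167, n₁=6
x̄₂=61.000, s₂=4.690, n₂=6
s_p² = [5·5.167² + 5·4.690²]/10 = 24.3500
SE = √(s_p²·(1/6+1/6)) = 2.8490
t = (35.500−61.000)/2.8490 = -8.9506
df = 10
p-value (one-sided, H₁ less) = 0.00000
At α=0.1: p < α → reject H₀

reject H₀: yes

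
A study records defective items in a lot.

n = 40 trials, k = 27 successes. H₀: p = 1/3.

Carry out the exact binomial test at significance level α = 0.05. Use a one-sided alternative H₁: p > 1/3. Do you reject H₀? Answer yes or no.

reject H₀: yes

Exact binomial: n=40, k=27, p₀=1/3=0.3333
P(X≥27) from Σ C(n,i)·p₀^i·(1−p₀)^(n−i)
p-value (one-sided, H₁ greater) = 0.00001
At α=0.05: p < α → reject H₀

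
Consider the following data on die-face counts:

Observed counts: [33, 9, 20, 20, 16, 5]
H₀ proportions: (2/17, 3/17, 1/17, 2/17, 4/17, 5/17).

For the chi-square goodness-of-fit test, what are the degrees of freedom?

degrees of freedom = 5

df = k − 1 = 6 − 1 = 5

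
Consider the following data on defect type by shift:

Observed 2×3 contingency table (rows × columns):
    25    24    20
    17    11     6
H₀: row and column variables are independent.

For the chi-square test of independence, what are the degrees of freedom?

degrees of freedom = 2

df = (r−1)(c−1) = (2−1)·(3−1) = 2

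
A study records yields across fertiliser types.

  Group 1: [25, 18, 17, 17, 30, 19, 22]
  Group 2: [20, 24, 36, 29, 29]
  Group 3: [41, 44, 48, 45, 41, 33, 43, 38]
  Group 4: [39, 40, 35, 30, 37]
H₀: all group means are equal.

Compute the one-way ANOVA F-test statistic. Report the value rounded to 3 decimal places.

test statistic = 24.580

Group means [21.14, 27.60, 41.62, 36.20], grand mean 32.000
SSB = Σnᵢ(x̄ᵢ−x̄)² = 1751.268; SSW = ΣΣ(x−x̄ᵢ)² = 498.732
MSB = 1751.268/3 = 583.7560; MSW = 498.732/21 = 23.7491
F = MSB/MSW = 24.5801
df = (3, 21)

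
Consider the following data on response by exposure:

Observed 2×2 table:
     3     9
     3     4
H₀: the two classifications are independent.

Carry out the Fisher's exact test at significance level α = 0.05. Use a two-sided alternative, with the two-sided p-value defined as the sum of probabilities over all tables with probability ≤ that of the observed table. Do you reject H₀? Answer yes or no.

reject H₀: no

Margins: r₁=12, r₂=7, c₁=6, c₂=13, n=19
p_obs = C(12,3)·C(7,3)/C(19,6); sum pmf over tables with pmf ≤ p_obs
p-value (two-sided) = 0.61687
At α=0.05: p ≥ α → fail to reject H₀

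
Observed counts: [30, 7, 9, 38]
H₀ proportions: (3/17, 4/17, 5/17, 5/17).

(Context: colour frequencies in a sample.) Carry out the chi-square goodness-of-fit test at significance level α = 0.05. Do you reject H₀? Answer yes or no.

reject H₀: yes

n = 84; E_i = n·p_i = [14.82, 19.76, 24.71, 24.71]
χ² = (30−14.82)²/14.82 + (7−19.76)²/19.76 + (9−24.71)²/24.71 + (38−24.71)²/24.71 = 40.9196
df = 3
p-value (upper-tail) = 0.00000
At α=0.05: p < α → reject H₀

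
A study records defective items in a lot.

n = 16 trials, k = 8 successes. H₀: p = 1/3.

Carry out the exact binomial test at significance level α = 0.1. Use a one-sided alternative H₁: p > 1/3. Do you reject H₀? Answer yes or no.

Exact binomial: n=16, k=8, p₀=1/3=0.3333
P(X≥8) from Σ C(n,i)·p₀^i·(1−p₀)^(n−i)
p-value (one-sided, H₁ greater) = 0.12650
At α=0.1: p ≥ α → fail to reject H₀

reject H₀: no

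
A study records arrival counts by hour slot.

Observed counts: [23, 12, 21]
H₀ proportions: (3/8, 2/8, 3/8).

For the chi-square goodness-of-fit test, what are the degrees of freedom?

degrees of freedom = 2

df = k − 1 = 3 − 1 = 2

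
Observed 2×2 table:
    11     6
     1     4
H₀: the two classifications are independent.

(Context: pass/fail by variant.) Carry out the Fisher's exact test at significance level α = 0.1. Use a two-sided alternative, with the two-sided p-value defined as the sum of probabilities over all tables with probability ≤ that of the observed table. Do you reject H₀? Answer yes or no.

Margins: r₁=17, r₂=5, c₁=12, c₂=10, n=22
p_obs = C(17,11)·C(5,1)/C(22,12); sum pmf over tables with pmf ≤ p_obs
p-value (two-sided) = 0.13534
At α=0.1: p ≥ α → fail to reject H₀

reject H₀: no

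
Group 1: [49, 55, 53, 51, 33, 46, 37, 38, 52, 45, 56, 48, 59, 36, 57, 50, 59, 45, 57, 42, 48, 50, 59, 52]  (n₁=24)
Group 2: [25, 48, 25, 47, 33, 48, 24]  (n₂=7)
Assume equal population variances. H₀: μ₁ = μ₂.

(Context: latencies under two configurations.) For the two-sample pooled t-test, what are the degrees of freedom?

degrees of freedom = 29

df = n₁ + n₂ − 2 = 24 + 7 − 2 = 29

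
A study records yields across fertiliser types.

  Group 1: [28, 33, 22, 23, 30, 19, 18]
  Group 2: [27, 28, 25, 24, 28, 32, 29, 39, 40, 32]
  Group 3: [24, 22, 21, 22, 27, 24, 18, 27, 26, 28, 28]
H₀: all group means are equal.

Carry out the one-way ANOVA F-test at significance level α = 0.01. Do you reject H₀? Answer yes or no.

Group means [24.71, 30.40, 24.27], grand mean 26.571
SSB = Σnᵢ(x̄ᵢ−x̄)² = 228.847; SSW = ΣΣ(x−x̄ᵢ)² = 568.010
MSB = 228.847/2 = 114.4234; MSW = 568.010/25 = 22.7204
F = MSB/MSW = 5.0361
df = (2, 25)
p-value (upper-tail) = 0.01453
At α=0.01: p ≥ α → fail to reject H₀

reject H₀: no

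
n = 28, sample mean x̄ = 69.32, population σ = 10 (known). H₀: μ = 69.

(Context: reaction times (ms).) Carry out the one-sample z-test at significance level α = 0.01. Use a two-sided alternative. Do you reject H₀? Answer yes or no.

reject H₀: no

SE = σ/√n = 10/√28 = 1.8898
z = (x̄−μ₀)/SE = (69.32−69)/1.8898 = 0.1693
p-value (two-sided) = 0.86554
At α=0.01: p ≥ α → fail to reject H₀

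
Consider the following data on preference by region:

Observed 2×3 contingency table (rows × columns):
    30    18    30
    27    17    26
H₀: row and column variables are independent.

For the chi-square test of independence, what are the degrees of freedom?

df = (r−1)(c−1) = (2−1)·(3−1) = 2

degrees of freedom = 2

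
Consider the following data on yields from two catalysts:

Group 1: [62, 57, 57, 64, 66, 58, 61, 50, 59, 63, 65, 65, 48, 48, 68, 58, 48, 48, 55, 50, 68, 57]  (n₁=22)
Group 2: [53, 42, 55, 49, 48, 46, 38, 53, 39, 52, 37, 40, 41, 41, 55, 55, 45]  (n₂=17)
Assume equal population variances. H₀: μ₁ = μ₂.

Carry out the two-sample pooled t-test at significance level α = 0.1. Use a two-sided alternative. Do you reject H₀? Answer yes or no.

x̄₁=57.955, s₁=6.862, n₁=22
x̄₂=46.412, s₂=6.539, n₂=17
s_p² = [21·6.862² + 16·6.539²]/37 = 45.2182
SE = √(s_p²·(1/22+1/17)) = 2.1715
t = (57.955−46.412)/2.1715 = 5.3157
df = 37
p-value (two-sided) = 0.00001
At α=0.1: p < α → reject H₀

reject H₀: yes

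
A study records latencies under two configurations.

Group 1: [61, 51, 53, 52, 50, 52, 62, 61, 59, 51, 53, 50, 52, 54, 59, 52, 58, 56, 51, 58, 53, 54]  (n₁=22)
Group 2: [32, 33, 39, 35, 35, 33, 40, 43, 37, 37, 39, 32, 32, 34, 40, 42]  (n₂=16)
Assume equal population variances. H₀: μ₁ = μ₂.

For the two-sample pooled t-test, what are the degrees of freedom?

degrees of freedom = 36

df = n₁ + n₂ − 2 = 22 + 16 − 2 = 36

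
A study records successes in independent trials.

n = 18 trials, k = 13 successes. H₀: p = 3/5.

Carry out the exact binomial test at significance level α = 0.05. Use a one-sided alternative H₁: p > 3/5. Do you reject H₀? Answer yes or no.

Exact binomial: n=18, k=13, p₀=3/5=0.6000
P(X≥13) from Σ C(n,i)·p₀^i·(1−p₀)^(n−i)
p-value (one-sided, H₁ greater) = 0.20876
At α=0.05: p ≥ α → fail to reject H₀

reject H₀: no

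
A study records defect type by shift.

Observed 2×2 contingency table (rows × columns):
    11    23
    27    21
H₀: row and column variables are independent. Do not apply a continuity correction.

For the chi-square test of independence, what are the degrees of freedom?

df = (r−1)(c−1) = (2−1)·(2−1) = 1

degrees of freedom = 1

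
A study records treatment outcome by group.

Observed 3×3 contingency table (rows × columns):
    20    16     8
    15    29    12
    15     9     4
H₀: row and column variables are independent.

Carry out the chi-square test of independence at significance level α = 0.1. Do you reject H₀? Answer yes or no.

Row totals [44, 56, 28], col totals [50, 54, 24], n=128
χ² = (20−17.19)²/17.19 + (16−18.56)²/18.56 + (8−8.25)²/8.25 + (15−21.88)²/21.88 + (29−23.62)²/23.62 + (12−10.50)²/10.50 + (15−10.94)²/10.94 + (9−11.81)²/11.81 + (4−5.25)²/5.25 = 6.8956
df = 4
p-value (upper-tail) = 0.14151
At α=0.1: p ≥ α → fail to reject H₀

reject H₀: no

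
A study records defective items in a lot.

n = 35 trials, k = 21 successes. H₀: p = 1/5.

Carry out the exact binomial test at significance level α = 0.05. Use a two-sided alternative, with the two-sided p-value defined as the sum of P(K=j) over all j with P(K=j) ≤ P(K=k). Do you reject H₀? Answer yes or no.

Exact binomial: n=35, k=21, p₀=1/5=0.2000
P(X=j) = C(n,j)·p₀^j·(1−p₀)^(n−j); p = Σ P(X=j) over j with P(X=j) ≤ P(X=21)
p-value (two-sided) = 0.00000
At α=0.05: p < α → reject H₀

reject H₀: yes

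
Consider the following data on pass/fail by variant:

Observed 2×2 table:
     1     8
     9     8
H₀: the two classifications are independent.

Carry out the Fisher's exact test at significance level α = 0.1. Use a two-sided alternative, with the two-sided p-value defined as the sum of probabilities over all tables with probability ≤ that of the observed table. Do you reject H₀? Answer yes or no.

reject H₀: yes

Margins: r₁=9, r₂=17, c₁=10, c₂=16, n=26
p_obs = C(9,1)·C(17,9)/C(26,10); sum pmf over tables with pmf ≤ p_obs
p-value (two-sided) = 0.08733
At α=0.1: p < α → reject H₀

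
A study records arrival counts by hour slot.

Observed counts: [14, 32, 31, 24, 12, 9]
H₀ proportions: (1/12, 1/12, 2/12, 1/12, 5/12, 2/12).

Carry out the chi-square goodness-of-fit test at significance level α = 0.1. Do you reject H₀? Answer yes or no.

reject H₀: yes

n = 122; E_i = n·p_i = [10.17, 10.17, 20.33, 10.17, 50.83, 20.33]
χ² = (14−10.17)²/10.17 + (32−10.17)²/10.17 + (31−20.33)²/20.33 + (24−10.17)²/10.17 + (12−50.83)²/50.83 + (9−20.33)²/20.33 = 108.7344
df = 5
p-value (upper-tail) = 0.00000
At α=0.1: p < α → reject H₀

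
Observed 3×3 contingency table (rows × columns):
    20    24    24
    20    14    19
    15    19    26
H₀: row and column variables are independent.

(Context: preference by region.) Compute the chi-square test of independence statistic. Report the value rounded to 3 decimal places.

Row totals [68, 53, 60], col totals [55, 57, 69], n=181
χ² = (20−20.66)²/20.66 + (24−21.41)²/21.41 + (24−25.92)²/25.92 + (20−16.10)²/16.10 + (14−16.69)²/16.69 + (19−20.20)²/20.20 + (15−18.23)²/18.23 + (19−18.90)²/18.90 + (26−22.87)²/22.87 = 2.9247
df = 4

test statistic = 2.925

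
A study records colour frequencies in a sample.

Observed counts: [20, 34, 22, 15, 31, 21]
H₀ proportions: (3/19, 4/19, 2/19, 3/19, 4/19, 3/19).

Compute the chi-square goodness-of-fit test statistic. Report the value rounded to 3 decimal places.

n = 143; E_i = n·p_i = [22.58, 30.11, 15.05, 22.58, 30.11, 22.58]
χ² = (20−22.58)²/22.58 + (34−30.11)²/30.11 + (22−15.05)²/15.05 + (15−22.58)²/22.58 + (31−30.11)²/30.11 + (21−22.58)²/22.58 = 6.6859
df = 5

test statistic = 6.686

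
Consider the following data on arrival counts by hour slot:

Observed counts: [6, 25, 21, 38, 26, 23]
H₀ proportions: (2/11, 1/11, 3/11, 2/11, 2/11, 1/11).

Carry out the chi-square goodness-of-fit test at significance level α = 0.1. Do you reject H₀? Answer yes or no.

reject H₀: yes

n = 139; E_i = n·p_i = [25.27, 12.64, 37.91, 25.27, 25.27, 12.64]
χ² = (6−25.27)²/25.27 + (25−12.64)²/12.64 + (21−37.91)²/37.91 + (38−25.27)²/25.27 + (26−25.27)²/25.27 + (23−12.64)²/12.64 = 49.2662
df = 5
p-value (upper-tail) = 0.00000
At α=0.1: p < α → reject H₀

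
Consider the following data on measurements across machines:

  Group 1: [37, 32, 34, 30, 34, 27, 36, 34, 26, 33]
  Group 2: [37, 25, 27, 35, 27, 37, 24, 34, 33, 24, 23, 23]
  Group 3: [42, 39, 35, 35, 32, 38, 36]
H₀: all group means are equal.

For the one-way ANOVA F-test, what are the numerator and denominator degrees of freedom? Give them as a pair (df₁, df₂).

degrees of freedom = [2, 26]

k = 3 groups, N = 29 total
df = (k−1, N−k) = (3−1, 29−3) = (2, 26)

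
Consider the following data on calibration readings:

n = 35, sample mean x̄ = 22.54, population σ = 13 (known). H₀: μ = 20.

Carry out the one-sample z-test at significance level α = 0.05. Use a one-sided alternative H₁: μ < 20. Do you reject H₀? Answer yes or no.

SE = σ/√n = 13/√35 = 2.1974
z = (x̄−μ₀)/SE = (22.54−20)/2.1974 = 1.1559
p-value (one-sided, H₁ less) = 0.87614
At α=0.05: p ≥ α → fail to reject H₀

reject H₀: no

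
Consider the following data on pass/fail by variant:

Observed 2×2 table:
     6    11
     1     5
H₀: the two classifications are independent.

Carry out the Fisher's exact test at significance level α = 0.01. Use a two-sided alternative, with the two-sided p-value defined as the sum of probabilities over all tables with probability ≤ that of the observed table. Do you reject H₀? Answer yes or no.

reject H₀: no

Margins: r₁=17, r₂=6, c₁=7, c₂=16, n=23
p_obs = C(17,6)·C(6,1)/C(23,7); sum pmf over tables with pmf ≤ p_obs
p-value (two-sided) = 0.62139
At α=0.01: p ≥ α → fail to reject H₀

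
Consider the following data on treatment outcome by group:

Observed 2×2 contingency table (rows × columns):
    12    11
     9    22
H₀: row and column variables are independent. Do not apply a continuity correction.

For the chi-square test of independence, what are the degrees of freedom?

df = (r−1)(c−1) = (2−1)·(2−1) = 1

degrees of freedom = 1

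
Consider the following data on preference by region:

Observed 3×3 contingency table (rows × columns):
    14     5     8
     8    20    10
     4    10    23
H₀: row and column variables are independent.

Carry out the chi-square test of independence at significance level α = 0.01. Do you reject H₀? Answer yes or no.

reject H₀: yes

Row totals [27, 38, 37], col totals [26, 35, 41], n=102
χ² = (14−6.88)²/6.88 + (5−9.26)²/9.26 + (8−10.85)²/10.85 + (8−9.69)²/9.69 + (20−13.04)²/13.04 + (10−15.27)²/15.27 + (4−9.43)²/9.43 + (10−12.70)²/12.70 + (23−14.87)²/14.87 = 24.0467
df = 4
p-value (upper-tail) = 0.00008
At α=0.01: p < α → reject H₀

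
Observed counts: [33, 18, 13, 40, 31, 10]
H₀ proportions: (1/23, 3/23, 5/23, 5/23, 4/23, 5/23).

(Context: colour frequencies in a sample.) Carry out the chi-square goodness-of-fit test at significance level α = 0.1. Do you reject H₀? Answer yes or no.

n = 145; E_i = n·p_i = [6.30, 18.91, 31.52, 31.52, 25.22, 31.52]
χ² = (33−6.30)²/6.30 + (18−18.91)²/18.91 + (13−31.52)²/31.52 + (40−31.52)²/31.52 + (31−25.22)²/25.22 + (10−31.52)²/31.52 = 142.2700
df = 5
p-value (upper-tail) = 0.00000
At α=0.1: p < α → reject H₀

reject H₀: yes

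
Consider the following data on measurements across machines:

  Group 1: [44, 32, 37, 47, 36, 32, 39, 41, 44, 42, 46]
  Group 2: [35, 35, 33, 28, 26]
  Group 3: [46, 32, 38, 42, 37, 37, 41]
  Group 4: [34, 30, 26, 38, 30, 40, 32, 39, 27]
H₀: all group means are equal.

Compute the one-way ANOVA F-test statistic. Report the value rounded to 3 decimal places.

test statistic = 5.843

Group means [40.00, 31.40, 39.00, 32.89], grand mean 36.438
SSB = Σnᵢ(x̄ᵢ−x̄)² = 425.786; SSW = ΣΣ(x−x̄ᵢ)² = 680.089
MSB = 425.786/3 = 141.9287; MSW = 680.089/28 = 24.2889
F = MSB/MSW = 5.8434
df = (3, 28)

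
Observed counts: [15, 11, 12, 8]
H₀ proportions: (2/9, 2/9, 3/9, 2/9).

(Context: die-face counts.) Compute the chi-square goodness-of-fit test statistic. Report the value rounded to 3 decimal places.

test statistic = 3.500

n = 46; E_i = n·p_i = [10.22, 10.22, 15.33, 10.22]
χ² = (15−10.22)²/10.22 + (11−10.22)²/10.22 + (12−15.33)²/15.33 + (8−10.22)²/10.22 = 3.5000
df = 3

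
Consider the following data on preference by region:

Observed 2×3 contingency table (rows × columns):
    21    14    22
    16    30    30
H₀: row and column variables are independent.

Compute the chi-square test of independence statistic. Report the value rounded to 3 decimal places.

test statistic = 5.115

Row totals [57, 76], col totals [37, 44, 52], n=133
χ² = (21−15.86)²/15.86 + (14−18.86)²/18.86 + (22−22.29)²/22.29 + (16−21.14)²/21.14 + (30−25.14)²/25.14 + (30−29.71)²/29.71 = 5.1147
df = 2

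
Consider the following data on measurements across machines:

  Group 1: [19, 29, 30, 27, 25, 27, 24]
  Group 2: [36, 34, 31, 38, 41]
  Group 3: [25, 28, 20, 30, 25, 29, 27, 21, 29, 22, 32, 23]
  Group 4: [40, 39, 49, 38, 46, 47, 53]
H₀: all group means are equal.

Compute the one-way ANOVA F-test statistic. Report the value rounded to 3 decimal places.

test statistic = 34.374

Group means [25.86, 36.00, 25.92, 44.57], grand mean 31.742
SSB = Σnᵢ(x̄ᵢ−x̄)² = 1892.447; SSW = ΣΣ(x−x̄ᵢ)² = 495.488
MSB = 1892.447/3 = 630.8158; MSW = 495.488/27 = 18.3514
F = MSB/MSW = 34.3742
df = (3, 27)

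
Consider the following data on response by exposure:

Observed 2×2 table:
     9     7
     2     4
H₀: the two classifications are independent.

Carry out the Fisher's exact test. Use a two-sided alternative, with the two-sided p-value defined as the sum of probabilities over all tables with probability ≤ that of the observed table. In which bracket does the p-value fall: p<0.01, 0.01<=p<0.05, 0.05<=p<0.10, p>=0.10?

p-value bracket: p>=0.10

Margins: r₁=16, r₂=6, c₁=11, c₂=11, n=22
p_obs = C(16,9)·C(6,2)/C(22,11); sum pmf over tables with pmf ≤ p_obs
p-value (two-sided) = 0.63512
→ bracket: p>=0.10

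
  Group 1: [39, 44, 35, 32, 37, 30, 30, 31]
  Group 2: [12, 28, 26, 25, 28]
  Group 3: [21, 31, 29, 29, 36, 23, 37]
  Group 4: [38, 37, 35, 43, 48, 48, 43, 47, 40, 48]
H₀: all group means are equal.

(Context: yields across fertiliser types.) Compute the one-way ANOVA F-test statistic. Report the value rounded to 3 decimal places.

test statistic = 15.508

Group means [34.75, 23.80, 29.43, 42.70], grand mean 34.333
SSB = Σnᵢ(x̄ᵢ−x̄)² = 1424.552; SSW = ΣΣ(x−x̄ᵢ)² = 796.114
MSB = 1424.552/3 = 474.8508; MSW = 796.114/26 = 30.6198
F = MSB/MSW = 15.5080
df = (3, 26)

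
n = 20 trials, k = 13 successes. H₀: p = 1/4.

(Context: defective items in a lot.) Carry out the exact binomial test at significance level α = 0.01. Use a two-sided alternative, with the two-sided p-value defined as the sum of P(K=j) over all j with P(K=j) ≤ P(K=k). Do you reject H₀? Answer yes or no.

Exact binomial: n=20, k=13, p₀=1/4=0.2500
P(X=j) = C(n,j)·p₀^j·(1−p₀)^(n−j); p = Σ P(X=j) over j with P(X=j) ≤ P(X=13)
p-value (two-sided) = 0.00018
At α=0.01: p < α → reject H₀

reject H₀: yes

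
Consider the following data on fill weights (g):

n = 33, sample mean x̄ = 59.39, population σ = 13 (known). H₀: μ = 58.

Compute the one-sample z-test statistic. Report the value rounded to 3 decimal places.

SE = σ/√n = 13/√33 = 2.2630
z = (x̄−μ₀)/SE = (59.39−58)/2.2630 = 0.6142

test statistic = 0.614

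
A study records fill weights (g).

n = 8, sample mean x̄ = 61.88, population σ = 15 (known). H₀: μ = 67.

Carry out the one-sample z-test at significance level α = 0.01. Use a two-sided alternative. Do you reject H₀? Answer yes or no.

SE = σ/√n = 15/√8 = 5.3033
z = (x̄−μ₀)/SE = (61.88−67)/5.3033 = -0.9654
p-value (two-sided) = 0.33433
At α=0.01: p ≥ α → fail to reject H₀

reject H₀: no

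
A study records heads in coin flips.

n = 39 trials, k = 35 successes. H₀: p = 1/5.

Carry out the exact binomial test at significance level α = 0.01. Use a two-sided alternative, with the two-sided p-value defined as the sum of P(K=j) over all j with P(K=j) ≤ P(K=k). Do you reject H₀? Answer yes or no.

reject H₀: yes

Exact binomial: n=39, k=35, p₀=1/5=0.2000
P(X=j) = C(n,j)·p₀^j·(1−p₀)^(n−j); p = Σ P(X=j) over j with P(X=j) ≤ P(X=35)
p-value (two-sided) = 0.00000
At α=0.01: p < α → reject H₀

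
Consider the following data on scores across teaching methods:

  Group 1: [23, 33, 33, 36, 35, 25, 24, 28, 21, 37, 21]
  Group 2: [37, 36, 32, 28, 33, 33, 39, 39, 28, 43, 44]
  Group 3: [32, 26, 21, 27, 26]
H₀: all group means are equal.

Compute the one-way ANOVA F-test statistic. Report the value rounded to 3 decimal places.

Group means [28.73, 35.64, 26.40], grand mean 31.111
SSB = Σnᵢ(x̄ᵢ−x̄)² = 398.739; SSW = ΣΣ(x−x̄ᵢ)² = 739.927
MSB = 398.739/2 = 199.3697; MSW = 739.927/24 = 30.8303
F = MSB/MSW = 6.4667
df = (2, 24)

test statistic = 6.467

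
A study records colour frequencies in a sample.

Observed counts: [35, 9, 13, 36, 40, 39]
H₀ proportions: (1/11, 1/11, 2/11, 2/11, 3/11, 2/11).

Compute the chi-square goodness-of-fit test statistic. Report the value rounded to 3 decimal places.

n = 172; E_i = n·p_i = [15.64, 15.64, 31.27, 31.27, 46.91, 31.27]
χ² = (35−15.64)²/15.64 + (9−15.64)²/15.64 + (13−31.27)²/31.27 + (36−31.27)²/31.27 + (40−46.91)²/46.91 + (39−31.27)²/31.27 = 41.1143
df = 5

test statistic = 41.114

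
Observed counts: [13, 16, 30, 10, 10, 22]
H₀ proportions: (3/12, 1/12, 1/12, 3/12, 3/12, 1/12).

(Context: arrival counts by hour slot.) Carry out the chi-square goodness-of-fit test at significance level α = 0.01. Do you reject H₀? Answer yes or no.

n = 101; E_i = n·p_i = [25.25, 8.42, 8.42, 25.25, 25.25, 8.42]
χ² = (13−25.25)²/25.25 + (16−8.42)²/8.42 + (30−8.42)²/8.42 + (10−25.25)²/25.25 + (10−25.25)²/25.25 + (22−8.42)²/8.42 = 108.4653
df = 5
p-value (upper-tail) = 0.00000
At α=0.01: p < α → reject H₀

reject H₀: yes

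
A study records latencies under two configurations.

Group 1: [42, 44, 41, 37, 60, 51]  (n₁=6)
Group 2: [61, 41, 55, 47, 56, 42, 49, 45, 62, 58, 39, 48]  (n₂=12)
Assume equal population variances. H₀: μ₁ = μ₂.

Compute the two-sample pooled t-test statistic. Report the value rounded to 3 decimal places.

x̄₁=45.833, s₁=8.329, n₁=6
x̄₂=50.250, s₂=7.944, n₂=12
s_p² = [5·8.329² + 11·7.944²]/16 = 65.0677
SE = √(s_p²·(1/6+1/12)) = 4.0332
t = (45.833−50.250)/4.0332 = -1.0951
df = 16

test statistic = -1.095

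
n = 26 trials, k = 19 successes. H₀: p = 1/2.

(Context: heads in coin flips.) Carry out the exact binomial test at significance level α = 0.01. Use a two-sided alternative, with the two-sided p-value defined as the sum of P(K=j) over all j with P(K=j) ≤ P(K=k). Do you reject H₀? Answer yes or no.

Exact binomial: n=26, k=19, p₀=1/2=0.5000
P(X=j) = C(n,j)·p₀^j·(1−p₀)^(n−j); p = Σ P(X=j) over j with P(X=j) ≤ P(X=19)
p-value (two-sided) = 0.02896
At α=0.01: p ≥ α → fail to reject H₀

reject H₀: no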